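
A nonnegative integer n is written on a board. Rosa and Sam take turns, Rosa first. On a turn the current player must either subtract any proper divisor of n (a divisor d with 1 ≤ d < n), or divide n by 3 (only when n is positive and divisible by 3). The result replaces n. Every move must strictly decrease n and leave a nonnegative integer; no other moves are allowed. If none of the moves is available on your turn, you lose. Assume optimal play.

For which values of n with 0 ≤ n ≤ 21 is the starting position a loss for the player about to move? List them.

Compute win/loss labels from the base case upward. A position with no move is L. Any other position is W if it can reach an L in one move, else L.
n=0: no move → L
n=1: no move → L
n=2: can move to 1, which is L ⇒ W
n=3: can move to 1, which is L ⇒ W
n=4: moves to 2(W), 3(W); every one is W ⇒ L
n=5: can move to 4, which is L ⇒ W
n=6: can move to 4, which is L ⇒ W
n=7: the only move is to 6(W), a W ⇒ L
n=8: can move to 4, which is L ⇒ W
n=9: moves to 3(W), 6(W), 8(W); every one is W ⇒ L
n=10: can move to 9, which is L ⇒ W
n=11: the only move is to 10(W), a W ⇒ L
n=12: can move to 4, which is L ⇒ W
n=13: the only move is to 12(W), a W ⇒ L
n=14: can move to 7, which is L ⇒ W
n=15: moves to 5(W), 10(W), 12(W), 14(W); every one is W ⇒ L
n=16: can move to 15, which is L ⇒ W
n=17: the only move is to 16(W), a W ⇒ L
n=18: can move to 9, which is L ⇒ W
n=19: the only move is to 18(W), a W ⇒ L
n=20: can move to 15, which is L ⇒ W
n=21: can move to 7, which is L ⇒ W
Reading off the rows marked L gives the requested list; there are 10 such values of n.

0, 1, 4, 7, 9, 11, 13, 15, 17, 19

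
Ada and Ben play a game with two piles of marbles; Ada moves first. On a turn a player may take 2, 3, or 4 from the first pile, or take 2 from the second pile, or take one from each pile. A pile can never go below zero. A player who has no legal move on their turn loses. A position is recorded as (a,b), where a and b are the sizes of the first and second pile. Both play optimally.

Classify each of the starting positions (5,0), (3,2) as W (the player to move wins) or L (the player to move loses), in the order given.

(5,0): W, (3,2): L

Compute win/loss labels from the base case upward. A position with no move is L. Any other position is W if it can reach an L in one move, else L.
No move ever increases a pile, so every position that can arise here has a ≤ 5 and b ≤ 2; it is enough to label the cells with 0 ≤ a ≤ 5 and 0 ≤ b ≤ 2.
Every move lowers a or b (never raises either), so fill the grid row by row in increasing a, and left to right within a row: each cell's successors are then already labelled.
      b=0  b=1  b=2
a=0:    L    L    W
a=1:    L    W    W
a=2:    W    W    L
a=3:    W    W    L
a=4:    W    W    W
a=5:    W    L    W
Cells with no legal move (terminal, hence L): (0,0), (0,1), (1,0).
The remaining L cells, each justified by listing all of its moves:
(2,2): moves to (0,2)(W), (2,0)(W), (1,1)(W); every one is W ⇒ L
(3,2): moves to (1,2)(W), (0,2)(W), (3,0)(W), (2,1)(W); every one is W ⇒ L
(5,1): moves to (3,1)(W), (2,1)(W), (1,1)(W), (4,0)(W); every one is W ⇒ L
Every other cell has at least one move into one of the L cells above, so it is W.
(5,0): the move to (1,0) reaches an L cell, so W
(3,2): one of the L cells justified above, so L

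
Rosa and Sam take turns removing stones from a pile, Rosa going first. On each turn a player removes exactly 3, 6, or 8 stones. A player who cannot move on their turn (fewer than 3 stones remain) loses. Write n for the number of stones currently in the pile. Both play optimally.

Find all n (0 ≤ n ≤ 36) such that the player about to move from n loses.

Positions with no move are L. A position that does have a move is losing for the player to move precisely when every available move leads to a winning position for the opponent. Fill in the labels:
n=0: no move → L
n=1: no move → L
n=2: no move → L
n=3: can move to 0, which is L ⇒ W
n=4: can move to 1, which is L ⇒ W
n=5: can move to 2, which is L ⇒ W
n=6: can move to 0, which is L ⇒ W
n=7: can move to 1, which is L ⇒ W
n=8: can move to 2, which is L ⇒ W
n=9: can move to 1, which is L ⇒ W
n=10: can move to 2, which is L ⇒ W
n=11: moves to 8(W), 5(W), 3(W); every one is W ⇒ L
n=12: moves to 9(W), 6(W), 4(W); every one is W ⇒ L
n=13: moves to 10(W), 7(W), 5(W); every one is W ⇒ L
n=14: can move to 11, which is L ⇒ W
n=15: can move to 12, which is L ⇒ W
n=16: can move to 13, which is L ⇒ W
n=17: can move to 11, which is L ⇒ W
n=18: can move to 12, which is L ⇒ W
n=19: can move to 13, which is L ⇒ W
n=20: can move to 12, which is L ⇒ W
n=21: can move to 13, which is L ⇒ W
n=22: moves to 19(W), 16(W), 14(W); every one is W ⇒ L
n=23: moves to 20(W), 17(W), 15(W); every one is W ⇒ L
n=24: moves to 21(W), 18(W), 16(W); every one is W ⇒ L
n=25: can move to 22, which is L ⇒ W
n=26: can move to 23, which is L ⇒ W
n=27: can move to 24, which is L ⇒ W
n=28: can move to 22, which is L ⇒ W
n=29: can move to 23, which is L ⇒ W
n=30: can move to 24, which is L ⇒ W
n=31: can move to 23, which is L ⇒ W
n=32: can move to 24, which is L ⇒ W
n=33: moves to 30(W), 27(W), 25(W); every one is W ⇒ L
n=34: moves to 31(W), 28(W), 26(W); every one is W ⇒ L
n=35: moves to 32(W), 29(W), 27(W); every one is W ⇒ L
n=36: can move to 33, which is L ⇒ W
Reading off the rows marked L gives the requested list; there are 12 such values of n.

0, 1, 2, 11, 12, 13, 22, 23, 24, 33, 34, 35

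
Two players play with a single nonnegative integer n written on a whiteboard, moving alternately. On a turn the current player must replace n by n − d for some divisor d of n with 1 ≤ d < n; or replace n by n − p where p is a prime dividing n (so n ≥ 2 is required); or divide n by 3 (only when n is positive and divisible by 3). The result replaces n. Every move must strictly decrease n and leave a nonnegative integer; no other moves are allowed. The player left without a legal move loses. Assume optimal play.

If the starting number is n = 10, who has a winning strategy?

Label each position W (a win for the player to move) or L (a loss). A position with no legal move is L; any other position is W exactly when some move reaches an L, and L when every move reaches a W.
n=0: no move → L
n=1: no move → L
n=2: reaches L-position 0 → W
n=3: reaches L-position 0 → W
n=4: only reaches 2(W), 3(W), all W → L
n=5: reaches L-position 0 → W
n=6: reaches L-position 4 → W
n=7: reaches L-position 0 → W
n=8: reaches L-position 4 → W
n=9: only reaches 3(W), 6(W), 8(W), all W → L
n=10: reaches L-position 9 → W
From 10 the player to move can move to 9, reaching an L position.

The first player wins.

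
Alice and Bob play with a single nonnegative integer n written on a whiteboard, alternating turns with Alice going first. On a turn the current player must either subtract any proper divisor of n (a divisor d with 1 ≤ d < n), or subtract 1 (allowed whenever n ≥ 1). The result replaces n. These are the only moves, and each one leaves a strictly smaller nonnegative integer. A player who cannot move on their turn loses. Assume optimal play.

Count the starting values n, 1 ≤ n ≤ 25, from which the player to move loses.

12

Label each position W (a win for the player to move) or L (a loss). A position with no legal move is L; any other position is W exactly when some move reaches an L, and L when every move reaches a W.
n=0: no move → L
n=1: can move to 0, which is L ⇒ W
n=2: the only move is to 1(W), a W ⇒ L
n=3: can move to 2, which is L ⇒ W
n=4: can move to 2, which is L ⇒ W
n=5: the only move is to 4(W), a W ⇒ L
n=6: can move to 5, which is L ⇒ W
n=7: the only move is to 6(W), a W ⇒ L
n=8: can move to 7, which is L ⇒ W
n=9: moves to 6(W), 8(W); every one is W ⇒ L
n=10: can move to 5, which is L ⇒ W
n=11: the only move is to 10(W), a W ⇒ L
n=12: can move to 9, which is L ⇒ W
n=13: the only move is to 12(W), a W ⇒ L
n=14: can move to 7, which is L ⇒ W
n=15: moves to 10(W), 12(W), 14(W); every one is W ⇒ L
n=16: can move to 15, which is L ⇒ W
n=17: the only move is to 16(W), a W ⇒ L
n=18: can move to 9, which is L ⇒ W
n=19: the only move is to 18(W), a W ⇒ L
n=20: can move to 15, which is L ⇒ W
n=21: moves to 14(W), 18(W), 20(W); every one is W ⇒ L
n=22: can move to 11, which is L ⇒ W
n=23: the only move is to 22(W), a W ⇒ L
n=24: can move to 21, which is L ⇒ W
n=25: moves to 20(W), 24(W); every one is W ⇒ L
L entries with 1 ≤ n ≤ 25 (n=0 is outside the asked range and is not counted): n = 2, 5, 7, 9, 11, 13, 15, 17, 19, 21, 23, 25; that makes 12.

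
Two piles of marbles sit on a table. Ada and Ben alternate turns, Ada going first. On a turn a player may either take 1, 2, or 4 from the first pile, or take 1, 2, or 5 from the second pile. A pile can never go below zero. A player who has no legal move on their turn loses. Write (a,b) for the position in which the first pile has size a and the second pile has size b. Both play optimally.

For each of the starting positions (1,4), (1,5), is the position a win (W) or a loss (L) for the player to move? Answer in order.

Compute win/loss labels from the base case upward. A position with no move is L. Any other position is W if it can reach an L in one move, else L.
No move ever increases a pile, so every position that can arise here has a ≤ 1 and b ≤ 5; it is enough to label the cells with 0 ≤ a ≤ 1 and 0 ≤ b ≤ 5.
Every move lowers a or b (never raises either), so fill the grid row by row in increasing a, and left to right within a row: each cell's successors are then already labelled.
      b=0  b=1  b=2  b=3  b=4  b=5
a=0:    L    W    W    L    W    W
a=1:    W    L    W    W    L    W
Cells with no legal move (terminal, hence L): (0,0).
The remaining L cells, each justified by listing all of its moves:
(0,3): only reaches (0,2)(W), (0,1)(W), all W → L
(1,1): only reaches (0,1)(W), (1,0)(W), all W → L
(1,4): only reaches (0,4)(W), (1,3)(W), (1,2)(W), all W → L
Every other cell has at least one move into one of the L cells above, so it is W.
(1,4): one of the L cells justified above, so L
(1,5): the move to (1,4) reaches an L cell, so W

(1,4): L, (1,5): W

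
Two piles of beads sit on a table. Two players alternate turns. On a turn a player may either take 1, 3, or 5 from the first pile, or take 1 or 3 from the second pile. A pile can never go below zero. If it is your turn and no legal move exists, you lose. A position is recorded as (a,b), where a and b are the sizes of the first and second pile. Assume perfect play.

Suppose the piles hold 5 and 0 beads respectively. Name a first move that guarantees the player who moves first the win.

Move to (4,0).

Label each position W (a win for the player to move) or L (a loss). A position with no legal move is L; any other position is W exactly when some move reaches an L, and L when every move reaches a W.
No move ever increases a pile, so every position that can arise here has a ≤ 5 and b ≤ 0; it is enough to label the cells with 0 ≤ a ≤ 5 and 0 ≤ b ≤ 0.
Every move lowers a or b (never raises either), so fill the grid row by row in increasing a, and left to right within a row: each cell's successors are then already labelled.
      b=0
a=0:    L
a=1:    W
a=2:    L
a=3:    W
a=4:    L
a=5:    W
Cells with no legal move (terminal, hence L): (0,0).
The remaining L cells, each justified by listing all of its moves:
(2,0): the only move is to (1,0)(W), a W ⇒ L
(4,0): moves to (3,0)(W), (1,0)(W); every one is W ⇒ L
Every other cell has at least one move into one of the L cells above, so it is W.
From (5,0), the L positions reachable in one move are: (4,0), (2,0), (0,0). Any move reaching one of these is winning.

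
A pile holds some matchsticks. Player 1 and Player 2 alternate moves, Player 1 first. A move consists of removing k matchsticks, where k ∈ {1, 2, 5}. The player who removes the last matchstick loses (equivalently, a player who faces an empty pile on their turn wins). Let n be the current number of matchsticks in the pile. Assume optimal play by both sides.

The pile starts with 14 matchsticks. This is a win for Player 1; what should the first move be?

Build the W/L table. Terminal = W. A non-terminal position is W if it has a move to some L; otherwise it is L.
n=0: no move; the opponent has just taken the last matchstick and therefore loses → W
n=1: only reaches 0(W), which is W → L
n=2: reaches L-position 1 → W
n=3: reaches L-position 1 → W
n=4: only reaches 3(W), 2(W), all W → L
n=5: reaches L-position 4 → W
n=6: reaches L-position 4 → W
n=7: only reaches 6(W), 5(W), 2(W), all W → L
n=8: reaches L-position 7 → W
n=9: reaches L-position 7 → W
n=10: only reaches 9(W), 8(W), 5(W), all W → L
n=11: reaches L-position 10 → W
n=12: reaches L-position 10 → W
n=13: only reaches 12(W), 11(W), 8(W), all W → L
n=14: reaches L-position 13 → W
From 14, the L positions reachable in one move are: 13.

Remove 1, leaving 13.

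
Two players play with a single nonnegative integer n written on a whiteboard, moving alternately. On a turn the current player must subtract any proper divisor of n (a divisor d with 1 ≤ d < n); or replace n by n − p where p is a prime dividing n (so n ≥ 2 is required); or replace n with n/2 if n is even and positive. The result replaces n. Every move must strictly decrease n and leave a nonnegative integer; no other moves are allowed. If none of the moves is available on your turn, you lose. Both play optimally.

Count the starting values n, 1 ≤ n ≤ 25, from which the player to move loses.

5

Classify positions by backward induction: terminal positions (no move available) are L. From any other position, the mover wins iff some move reaches an L.
n=0: no move → L
n=1: no move → L
n=2: can move to 0, which is L ⇒ W
n=3: can move to 0, which is L ⇒ W
n=4: moves to 2(W), 3(W); every one is W ⇒ L
n=5: can move to 0, which is L ⇒ W
n=6: can move to 4, which is L ⇒ W
n=7: can move to 0, which is L ⇒ W
n=8: can move to 4, which is L ⇒ W
n=9: moves to 6(W), 8(W); every one is W ⇒ L
n=10: can move to 9, which is L ⇒ W
n=11: can move to 0, which is L ⇒ W
n=12: can move to 9, which is L ⇒ W
n=13: can move to 0, which is L ⇒ W
n=14: moves to 7(W), 12(W), 13(W); every one is W ⇒ L
n=15: can move to 14, which is L ⇒ W
n=16: can move to 14, which is L ⇒ W
n=17: can move to 0, which is L ⇒ W
n=18: can move to 9, which is L ⇒ W
n=19: can move to 0, which is L ⇒ W
n=20: moves to 10(W), 15(W), 16(W), 18(W), 19(W); every one is W ⇒ L
n=21: can move to 14, which is L ⇒ W
n=22: can move to 20, which is L ⇒ W
n=23: can move to 0, which is L ⇒ W
n=24: can move to 20, which is L ⇒ W
n=25: can move to 20, which is L ⇒ W
L entries with 1 ≤ n ≤ 25 (n=0 is outside the asked range and is not counted): n = 1, 4, 9, 14, 20; that makes 5.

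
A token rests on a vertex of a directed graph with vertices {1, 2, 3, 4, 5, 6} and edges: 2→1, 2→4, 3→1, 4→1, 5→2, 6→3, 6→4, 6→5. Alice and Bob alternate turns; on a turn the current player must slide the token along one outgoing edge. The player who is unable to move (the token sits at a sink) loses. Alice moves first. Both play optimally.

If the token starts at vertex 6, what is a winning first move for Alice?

Move to 5.

Compute win/loss labels from the base case upward. A position with no move is L. Any other position is W if it can reach an L in one move, else L.
Every edge goes from a vertex to one that appears earlier in the order 1, 4, 2, 5, 3, 6, so processing vertices in that order labels each vertex after all of its successors.
1: no outgoing edge → L
4: →1(L), so W
2: →1(L), so W
5: →2(W) only, which is W, so L
3: →1(L), so W
6: →5(L), so W
From 6, the L positions reachable in one move are: 5.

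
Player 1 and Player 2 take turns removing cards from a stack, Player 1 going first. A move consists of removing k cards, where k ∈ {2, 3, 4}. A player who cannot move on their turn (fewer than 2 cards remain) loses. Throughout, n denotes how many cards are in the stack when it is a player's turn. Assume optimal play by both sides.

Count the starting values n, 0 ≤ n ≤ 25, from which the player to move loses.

10

Use the standard recursion: the mover loses at a terminal position; elsewhere, the mover wins exactly when some move hands the opponent an L position.
n=0: no move → L
n=1: no move → L
n=2: W (go to 0, an L position)
n=3: W (go to 1, an L position)
n=4: W (go to 1, an L position)
n=5: W (go to 1, an L position)
n=6: L (options 4(W), 3(W), 2(W) are all W)
n=7: L (options 5(W), 4(W), 3(W) are all W)
n=8: W (go to 6, an L position)
n=9: W (go to 7, an L position)
n=10: W (go to 7, an L position)
n=11: W (go to 7, an L position)
n=12: L (options 10(W), 9(W), 8(W) are all W)
n=13: L (options 11(W), 10(W), 9(W) are all W)
n=14: W (go to 12, an L position)
n=15: W (go to 13, an L position)
n=16: W (go to 13, an L position)
n=17: W (go to 13, an L position)
n=18: L (options 16(W), 15(W), 14(W) are all W)
n=19: L (options 17(W), 16(W), 15(W) are all W)
n=20: W (go to 18, an L position)
n=21: W (go to 19, an L position)
n=22: W (go to 19, an L position)
n=23: W (go to 19, an L position)
n=24: L (options 22(W), 21(W), 20(W) are all W)
n=25: L (options 23(W), 22(W), 21(W) are all W)
L entries with 0 ≤ n ≤ 25: n = 0, 1, 6, 7, 12, 13, 18, 19, 24, 25; that makes 10.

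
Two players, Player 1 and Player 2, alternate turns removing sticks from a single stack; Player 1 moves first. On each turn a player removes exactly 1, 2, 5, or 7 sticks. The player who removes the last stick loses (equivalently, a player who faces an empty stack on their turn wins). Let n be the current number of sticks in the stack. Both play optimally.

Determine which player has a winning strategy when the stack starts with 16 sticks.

Build the W/L table. Terminal = W. A non-terminal position is W if it has a move to some L; otherwise it is L.
n=0: no move; the opponent has just taken the last stick and therefore loses → W
n=1: only reaches 0(W), which is W → L
n=2: reaches L-position 1 → W
n=3: reaches L-position 1 → W
n=4: only reaches 3(W), 2(W), all W → L
n=5: reaches L-position 4 → W
n=6: reaches L-position 4 → W
n=7: only reaches 6(W), 5(W), 2(W), 0(W), all W → L
n=8: reaches L-position 7 → W
n=9: reaches L-position 7 → W
n=10: only reaches 9(W), 8(W), 5(W), 3(W), all W → L
n=11: reaches L-position 10 → W
n=12: reaches L-position 10 → W
n=13: only reaches 12(W), 11(W), 8(W), 6(W), all W → L
n=14: reaches L-position 13 → W
n=15: reaches L-position 13 → W
n=16: only reaches 15(W), 14(W), 11(W), 9(W), all W → L
Every move from 16 reaches a W position, so the mover loses.

Player 2 wins.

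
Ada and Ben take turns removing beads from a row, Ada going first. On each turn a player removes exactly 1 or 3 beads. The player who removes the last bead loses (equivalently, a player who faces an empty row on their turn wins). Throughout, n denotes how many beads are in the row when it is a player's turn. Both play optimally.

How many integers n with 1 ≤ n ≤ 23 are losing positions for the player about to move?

Label each position W (a win for the player to move) or L (a loss). A position with no legal move is W; any other position is W exactly when some move reaches an L, and L when every move reaches a W.
n=0: no move; the opponent has just taken the last bead and therefore loses → W
n=1: the only move is to 0(W), a W ⇒ L
n=2: can move to 1, which is L ⇒ W
n=3: moves to 2(W), 0(W); every one is W ⇒ L
n=4: can move to 3, which is L ⇒ W
n=5: moves to 4(W), 2(W); every one is W ⇒ L
n=6: can move to 5, which is L ⇒ W
n=7: moves to 6(W), 4(W); every one is W ⇒ L
n=8: can move to 7, which is L ⇒ W
n=9: moves to 8(W), 6(W); every one is W ⇒ L
n=10: can move to 9, which is L ⇒ W
n=11: moves to 10(W), 8(W); every one is W ⇒ L
n=12: can move to 11, which is L ⇒ W
n=13: moves to 12(W), 10(W); every one is W ⇒ L
n=14: can move to 13, which is L ⇒ W
n=15: moves to 14(W), 12(W); every one is W ⇒ L
n=16: can move to 15, which is L ⇒ W
n=17: moves to 16(W), 14(W); every one is W ⇒ L
n=18: can move to 17, which is L ⇒ W
n=19: moves to 18(W), 16(W); every one is W ⇒ L
n=20: can move to 19, which is L ⇒ W
n=21: moves to 20(W), 18(W); every one is W ⇒ L
n=22: can move to 21, which is L ⇒ W
n=23: moves to 22(W), 20(W); every one is W ⇒ L
L entries with 1 ≤ n ≤ 23 (the range starts at n=1): n = 1, 3, 5, 7, 9, 11, 13, 15, 17, 19, 21, 23; that makes 12.

12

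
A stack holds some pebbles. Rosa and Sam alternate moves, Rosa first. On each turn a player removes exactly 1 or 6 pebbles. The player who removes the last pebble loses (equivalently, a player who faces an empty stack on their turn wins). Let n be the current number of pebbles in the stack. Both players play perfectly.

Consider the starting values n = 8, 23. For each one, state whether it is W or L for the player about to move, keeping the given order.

Work bottom-up. With no move the player to move wins. Otherwise the position is W if at least one move leads to an L position for the opponent, and L if every move leads to a W.
n=0: no move; the opponent has just taken the last pebble and therefore loses → W
n=1: only reaches 0(W), which is W → L
n=2: reaches L-position 1 → W
n=3: only reaches 2(W), which is W → L
n=4: reaches L-position 3 → W
n=5: only reaches 4(W), which is W → L
n=6: reaches L-position 5 → W
n=7: reaches L-position 1 → W
n=8: only reaches 7(W), 2(W), all W → L
n=9: reaches L-position 8 → W
n=10: only reaches 9(W), 4(W), all W → L
n=11: reaches L-position 10 → W
n=12: only reaches 11(W), 6(W), all W → L
n=13: reaches L-position 12 → W
n=14: reaches L-position 8 → W
n=15: only reaches 14(W), 9(W), all W → L
n=16: reaches L-position 15 → W
n=17: only reaches 16(W), 11(W), all W → L
n=18: reaches L-position 17 → W
n=19: only reaches 18(W), 13(W), all W → L
n=20: reaches L-position 19 → W
n=21: reaches L-position 15 → W
n=22: only reaches 21(W), 16(W), all W → L
n=23: reaches L-position 22 → W

8: L, 23: W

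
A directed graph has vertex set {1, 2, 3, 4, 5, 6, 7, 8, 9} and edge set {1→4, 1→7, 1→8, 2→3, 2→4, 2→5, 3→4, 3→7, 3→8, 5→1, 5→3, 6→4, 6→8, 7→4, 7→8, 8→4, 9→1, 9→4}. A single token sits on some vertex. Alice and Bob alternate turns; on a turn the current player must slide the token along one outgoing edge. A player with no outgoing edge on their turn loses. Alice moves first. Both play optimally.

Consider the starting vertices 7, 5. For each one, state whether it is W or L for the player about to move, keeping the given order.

Build the W/L table. Terminal = L. A non-terminal position is W if it has a move to some L; otherwise it is L.
Every edge goes from a vertex to one that appears earlier in the order 4, 8, 7, 3, 6, 1, 9, 5, 2, so processing vertices in that order labels each vertex after all of its successors.
4: no outgoing edge → L
8: W (go to 4, an L position)
7: W (go to 4, an L position)
3: W (go to 4, an L position)
6: W (go to 4, an L position)
1: W (go to 4, an L position)
9: W (go to 4, an L position)
5: L (options 1(W), 3(W) are all W)
2: W (go to 5, an L position)

7: W, 5: L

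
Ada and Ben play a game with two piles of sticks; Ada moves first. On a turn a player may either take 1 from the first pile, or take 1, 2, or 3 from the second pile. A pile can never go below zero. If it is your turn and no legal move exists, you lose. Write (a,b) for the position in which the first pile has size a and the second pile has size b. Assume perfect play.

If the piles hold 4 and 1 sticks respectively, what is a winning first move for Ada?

Move to (3,1).

Build the W/L table. Terminal = L. A non-terminal position is W if it has a move to some L; otherwise it is L.
No move ever increases a pile, so every position that can arise here has a ≤ 4 and b ≤ 1; it is enough to label the cells with 0 ≤ a ≤ 4 and 0 ≤ b ≤ 1.
Every move lowers a or b (never raises either), so fill the grid row by row in increasing a, and left to right within a row: each cell's successors are then already labelled.
      b=0  b=1
a=0:    L    W
a=1:    W    L
a=2:    L    W
a=3:    W    L
a=4:    L    W
Cells with no legal move (terminal, hence L): (0,0).
The remaining L cells, each justified by listing all of its moves:
(1,1): L (options (0,1)(W), (1,0)(W) are all W)
(2,0): L (sole option (1,0)(W) is W)
(3,1): L (options (2,1)(W), (3,0)(W) are all W)
(4,0): L (sole option (3,0)(W) is W)
Every other cell has at least one move into one of the L cells above, so it is W.
From (4,1), the L positions reachable in one move are: (3,1), (4,0). Any move reaching one of these is winning.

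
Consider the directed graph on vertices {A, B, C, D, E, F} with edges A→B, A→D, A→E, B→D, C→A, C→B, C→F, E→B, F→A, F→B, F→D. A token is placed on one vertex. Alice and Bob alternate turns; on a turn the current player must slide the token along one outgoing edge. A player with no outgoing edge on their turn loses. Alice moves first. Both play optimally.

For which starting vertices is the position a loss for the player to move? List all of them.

Positions with no move are L. A position that does have a move is losing for the player to move precisely when every available move leads to a winning position for the opponent. Fill in the labels:
Every edge goes from a vertex to one that appears earlier in the order D, B, E, A, F, C, so processing vertices in that order labels each vertex after all of its successors.
D: no outgoing edge → L
B: W (go to D, an L position)
E: L (sole option B(W) is W)
A: W (go to E, an L position)
F: W (go to D, an L position)
C: L (options F(W), A(W), B(W) are all W)
The losing starting vertices are exactly the entries labelled L in this table (3 of them).

C, D, E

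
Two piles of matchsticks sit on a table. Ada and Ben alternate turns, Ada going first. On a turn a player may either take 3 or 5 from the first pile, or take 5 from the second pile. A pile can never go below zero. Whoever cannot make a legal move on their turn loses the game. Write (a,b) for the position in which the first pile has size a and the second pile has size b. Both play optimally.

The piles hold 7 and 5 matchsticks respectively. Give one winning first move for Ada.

Compute win/loss labels from the base case upward. A position with no move is L. Any other position is W if it can reach an L in one move, else L.
No move ever increases a pile, so every position that can arise here has a ≤ 7 and b ≤ 5; it is enough to label the cells with 0 ≤ a ≤ 7 and 0 ≤ b ≤ 5.
Every move lowers a or b (never raises either), so fill the grid row by row in increasing a, and left to right within a row: each cell's successors are then already labelled.
      b=0  b=1  b=2  b=3  b=4  b=5
a=0:    L    L    L    L    L    W
a=1:    L    L    L    L    L    W
a=2:    L    L    L    L    L    W
a=3:    W    W    W    W    W    L
a=4:    W    W    W    W    W    L
a=5:    W    W    W    W    W    L
a=6:    W    W    W    W    W    W
a=7:    W    W    W    W    W    W
Cells with no legal move (terminal, hence L): (0,0), (0,1), (0,2), (0,3), (0,4), (1,0), (1,1), (1,2), (1,3), (1,4), (2,0), (2,1), (2,2), (2,3), (2,4).
The remaining L cells, each justified by listing all of its moves:
(3,5): →(0,5)(W), (3,0)(W) — all W, so L
(4,5): →(1,5)(W), (4,0)(W) — all W, so L
(5,5): →(2,5)(W), (0,5)(W), (5,0)(W) — all W, so L
Every other cell has at least one move into one of the L cells above, so it is W.
From (7,5), the L positions reachable in one move are: (4,5).

Move to (4,5).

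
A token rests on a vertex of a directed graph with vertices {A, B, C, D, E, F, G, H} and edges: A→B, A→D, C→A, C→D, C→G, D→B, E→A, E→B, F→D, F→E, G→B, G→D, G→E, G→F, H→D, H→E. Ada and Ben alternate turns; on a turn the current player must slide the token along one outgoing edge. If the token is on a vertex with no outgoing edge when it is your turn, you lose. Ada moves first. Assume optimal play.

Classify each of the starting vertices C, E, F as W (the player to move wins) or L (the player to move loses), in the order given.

Classify positions by backward induction: terminal positions (no move available) are L. From any other position, the mover wins iff some move reaches an L.
Every edge goes from a vertex to one that appears earlier in the order B, D, A, E, F, G, H, C, so processing vertices in that order labels each vertex after all of its successors.
B: no outgoing edge → L
D: W (go to B, an L position)
A: W (go to B, an L position)
E: W (go to B, an L position)
F: L (options E(W), D(W) are all W)
G: W (go to F, an L position)
H: L (options E(W), D(W) are all W)
C: L (options G(W), A(W), D(W) are all W)

C: L, E: W, F: L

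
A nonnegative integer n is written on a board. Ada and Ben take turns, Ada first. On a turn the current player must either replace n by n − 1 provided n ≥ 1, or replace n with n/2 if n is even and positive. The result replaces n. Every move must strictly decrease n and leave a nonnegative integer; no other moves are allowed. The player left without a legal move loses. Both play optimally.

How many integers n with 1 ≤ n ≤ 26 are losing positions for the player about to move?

12

Work bottom-up. With no move the player to move loses. Otherwise the position is W if at least one move leads to an L position for the opponent, and L if every move leads to a W.
n=0: no move → L
n=1: →0(L), so W
n=2: →1(W) only, which is W, so L
n=3: →2(L), so W
n=4: →2(L), so W
n=5: →4(W) only, which is W, so L
n=6: →5(L), so W
n=7: →6(W) only, which is W, so L
n=8: →7(L), so W
n=9: →8(W) only, which is W, so L
n=10: →5(L), so W
n=11: →10(W) only, which is W, so L
n=12: →11(L), so W
n=13: →12(W) only, which is W, so L
n=14: →7(L), so W
n=15: →14(W) only, which is W, so L
n=16: →15(L), so W
n=17: →16(W) only, which is W, so L
n=18: →9(L), so W
n=19: →18(W) only, which is W, so L
n=20: →19(L), so W
n=21: →20(W) only, which is W, so L
n=22: →11(L), so W
n=23: →22(W) only, which is W, so L
n=24: →23(L), so W
n=25: →24(W) only, which is W, so L
n=26: →13(L), so W
L entries with 1 ≤ n ≤ 26 (n=0 is outside the asked range and is not counted): n = 2, 5, 7, 9, 11, 13, 15, 17, 19, 21, 23, 25; that makes 12.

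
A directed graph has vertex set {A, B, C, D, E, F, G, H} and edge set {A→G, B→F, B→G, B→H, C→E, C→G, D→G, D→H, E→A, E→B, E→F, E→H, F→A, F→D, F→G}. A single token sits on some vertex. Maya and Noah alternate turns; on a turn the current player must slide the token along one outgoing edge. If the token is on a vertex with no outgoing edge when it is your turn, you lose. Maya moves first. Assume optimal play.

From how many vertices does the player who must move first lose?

Use the standard recursion: the mover loses at a terminal position; elsewhere, the mover wins exactly when some move hands the opponent an L position.
Every edge goes from a vertex to one that appears earlier in the order G, H, A, D, F, B, E, C, so processing vertices in that order labels each vertex after all of its successors.
G: no outgoing edge → L
H: no outgoing edge → L
A: reaches L-position G → W
D: reaches L-position H → W
F: reaches L-position G → W
B: reaches L-position H → W
E: reaches L-position H → W
C: reaches L-position G → W
The L vertices are G, H; that is 2 in all.

2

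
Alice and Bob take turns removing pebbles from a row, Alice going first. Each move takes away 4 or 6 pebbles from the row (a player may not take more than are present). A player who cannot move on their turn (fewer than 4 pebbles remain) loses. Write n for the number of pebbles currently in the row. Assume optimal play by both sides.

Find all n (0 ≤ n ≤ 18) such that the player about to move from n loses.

Use the standard recursion: the mover loses at a terminal position; elsewhere, the mover wins exactly when some move hands the opponent an L position.
n=0: no move → L
n=1: no move → L
n=2: no move → L
n=3: no move → L
n=4: W (go to 0, an L position)
n=5: W (go to 1, an L position)
n=6: W (go to 2, an L position)
n=7: W (go to 3, an L position)
n=8: W (go to 2, an L position)
n=9: W (go to 3, an L position)
n=10: L (options 6(W), 4(W) are all W)
n=11: L (options 7(W), 5(W) are all W)
n=12: L (options 8(W), 6(W) are all W)
n=13: L (options 9(W), 7(W) are all W)
n=14: W (go to 10, an L position)
n=15: W (go to 11, an L position)
n=16: W (go to 12, an L position)
n=17: W (go to 13, an L position)
n=18: W (go to 12, an L position)
The losing starting values of n are exactly the entries labelled L in this table (8 of them).

0, 1, 2, 3, 10, 11, 12, 13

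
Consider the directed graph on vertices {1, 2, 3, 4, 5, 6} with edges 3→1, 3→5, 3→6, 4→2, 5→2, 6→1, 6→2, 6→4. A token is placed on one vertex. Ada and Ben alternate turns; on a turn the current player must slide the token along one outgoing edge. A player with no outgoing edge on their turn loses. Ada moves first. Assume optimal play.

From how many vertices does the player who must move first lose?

2

Label each position W (a win for the player to move) or L (a loss). A position with no legal move is L; any other position is W exactly when some move reaches an L, and L when every move reaches a W.
Every edge goes from a vertex to one that appears earlier in the order 2, 1, 4, 6, 5, 3, so processing vertices in that order labels each vertex after all of its successors.
2: no outgoing edge → L
1: no outgoing edge → L
4: W (go to 2, an L position)
6: W (go to 1, an L position)
5: W (go to 2, an L position)
3: W (go to 1, an L position)
The L vertices are 1, 2; that is 2 in all.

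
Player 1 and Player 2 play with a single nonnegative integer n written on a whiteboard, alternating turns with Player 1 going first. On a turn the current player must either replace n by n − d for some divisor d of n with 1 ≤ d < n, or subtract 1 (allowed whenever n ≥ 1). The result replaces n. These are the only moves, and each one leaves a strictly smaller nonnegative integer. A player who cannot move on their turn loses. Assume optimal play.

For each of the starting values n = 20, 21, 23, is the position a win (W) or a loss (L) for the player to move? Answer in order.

Use the standard recursion: the mover loses at a terminal position; elsewhere, the mover wins exactly when some move hands the opponent an L position.
n=0: no move → L
n=1: W (go to 0, an L position)
n=2: L (sole option 1(W) is W)
n=3: W (go to 2, an L position)
n=4: W (go to 2, an L position)
n=5: L (sole option 4(W) is W)
n=6: W (go to 5, an L position)
n=7: L (sole option 6(W) is W)
n=8: W (go to 7, an L position)
n=9: L (options 6(W), 8(W) are all W)
n=10: W (go to 5, an L position)
n=11: L (sole option 10(W) is W)
n=12: W (go to 9, an L position)
n=13: L (sole option 12(W) is W)
n=14: W (go to 7, an L position)
n=15: L (options 10(W), 12(W), 14(W) are all W)
n=16: W (go to 15, an L position)
n=17: L (sole option 16(W) is W)
n=18: W (go to 9, an L position)
n=19: L (sole option 18(W) is W)
n=20: W (go to 15, an L position)
n=21: L (options 14(W), 18(W), 20(W) are all W)
n=22: W (go to 11, an L position)
n=23: L (sole option 22(W) is W)

20: W, 21: L, 23: L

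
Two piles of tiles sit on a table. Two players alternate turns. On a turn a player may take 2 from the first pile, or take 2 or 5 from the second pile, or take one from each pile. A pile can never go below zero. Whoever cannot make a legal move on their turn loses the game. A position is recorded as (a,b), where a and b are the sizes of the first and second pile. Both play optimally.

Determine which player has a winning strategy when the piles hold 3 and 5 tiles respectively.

Label each position W (a win for the player to move) or L (a loss). A position with no legal move is L; any other position is W exactly when some move reaches an L, and L when every move reaches a W.
No move ever increases a pile, so every position that can arise here has a ≤ 3 and b ≤ 5; it is enough to label the cells with 0 ≤ a ≤ 3 and 0 ≤ b ≤ 5.
Every move lowers a or b (never raises either), so fill the grid row by row in increasing a, and left to right within a row: each cell's successors are then already labelled.
      b=0  b=1  b=2  b=3  b=4  b=5
a=0:    L    L    W    W    L    W
a=1:    L    W    W    L    L    W
a=2:    W    W    L    L    W    W
a=3:    W    L    L    W    W    L
Cells with no legal move (terminal, hence L): (0,0), (0,1), (1,0).
The remaining L cells, each justified by listing all of its moves:
(0,4): the only move is to (0,2)(W), a W ⇒ L
(1,3): moves to (1,1)(W), (0,2)(W); every one is W ⇒ L
(1,4): moves to (1,2)(W), (0,3)(W); every one is W ⇒ L
(2,2): moves to (0,2)(W), (2,0)(W), (1,1)(W); every one is W ⇒ L
(2,3): moves to (0,3)(W), (2,1)(W), (1,2)(W); every one is W ⇒ L
(3,1): moves to (1,1)(W), (2,0)(W); every one is W ⇒ L
(3,2): moves to (1,2)(W), (3,0)(W), (2,1)(W); every one is W ⇒ L
(3,5): moves to (1,5)(W), (3,3)(W), (3,0)(W), (2,4)(W); every one is W ⇒ L
Every other cell has at least one move into one of the L cells above, so it is W.
Every move from (3,5) reaches a W position, so the mover loses.

The second player wins.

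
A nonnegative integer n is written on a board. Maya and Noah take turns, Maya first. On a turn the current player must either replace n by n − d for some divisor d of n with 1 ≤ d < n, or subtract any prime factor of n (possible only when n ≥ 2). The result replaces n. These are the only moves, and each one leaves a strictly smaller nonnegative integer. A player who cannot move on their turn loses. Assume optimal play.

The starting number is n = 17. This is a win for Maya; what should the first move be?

Move to 0.

Classify positions by backward induction: terminal positions (no move available) are L. From any other position, the mover wins iff some move reaches an L.
n=0: no move → L
n=1: no move → L
n=2: reaches L-position 0 → W
n=3: reaches L-position 0 → W
n=4: only reaches 2(W), 3(W), all W → L
n=5: reaches L-position 0 → W
n=6: reaches L-position 4 → W
n=7: reaches L-position 0 → W
n=8: reaches L-position 4 → W
n=9: only reaches 6(W), 8(W), all W → L
n=10: reaches L-position 9 → W
n=11: reaches L-position 0 → W
n=12: reaches L-position 9 → W
n=13: reaches L-position 0 → W
n=14: only reaches 7(W), 12(W), 13(W), all W → L
n=15: reaches L-position 14 → W
n=16: reaches L-position 14 → W
n=17: reaches L-position 0 → W
From 17, the L positions reachable in one move are: 0.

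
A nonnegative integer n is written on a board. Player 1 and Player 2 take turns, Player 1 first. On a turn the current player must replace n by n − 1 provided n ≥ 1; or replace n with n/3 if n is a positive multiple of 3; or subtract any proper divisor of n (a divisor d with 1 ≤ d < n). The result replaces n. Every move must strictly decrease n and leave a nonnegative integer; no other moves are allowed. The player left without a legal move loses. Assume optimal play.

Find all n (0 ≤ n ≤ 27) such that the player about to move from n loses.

0, 2, 5, 7, 9, 11, 13, 16, 19, 23, 25

Compute win/loss labels from the base case upward. A position with no move is L. Any other position is W if it can reach an L in one move, else L.
n=0: no move → L
n=1: reaches L-position 0 → W
n=2: only reaches 1(W), which is W → L
n=3: reaches L-position 2 → W
n=4: reaches L-position 2 → W
n=5: only reaches 4(W), which is W → L
n=6: reaches L-position 2 → W
n=7: only reaches 6(W), which is W → L
n=8: reaches L-position 7 → W
n=9: only reaches 3(W), 6(W), 8(W), all W → L
n=10: reaches L-position 5 → W
n=11: only reaches 10(W), which is W → L
n=12: reaches L-position 9 → W
n=13: only reaches 12(W), which is W → L
n=14: reaches L-position 7 → W
n=15: reaches L-position 5 → W
n=16: only reaches 8(W), 12(W), 14(W), 15(W), all W → L
n=17: reaches L-position 16 → W
n=18: reaches L-position 9 → W
n=19: only reaches 18(W), which is W → L
n=20: reaches L-position 16 → W
n=21: reaches L-position 7 → W
n=22: reaches L-position 11 → W
n=23: only reaches 22(W), which is W → L
n=24: reaches L-position 16 → W
n=25: only reaches 20(W), 24(W), all W → L
n=26: reaches L-position 13 → W
n=27: reaches L-position 9 → W
Reading off the rows marked L gives the requested list; there are 11 such values of n.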